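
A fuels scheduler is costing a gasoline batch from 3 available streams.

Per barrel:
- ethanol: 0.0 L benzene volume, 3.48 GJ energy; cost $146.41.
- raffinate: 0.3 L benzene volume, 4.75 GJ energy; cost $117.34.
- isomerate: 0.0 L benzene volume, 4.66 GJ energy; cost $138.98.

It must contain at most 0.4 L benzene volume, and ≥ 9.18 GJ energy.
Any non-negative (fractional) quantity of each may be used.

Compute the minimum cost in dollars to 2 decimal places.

This is a linear program. Let x1 = barrels of ethanol, x2 = barrels of raffinate, x3 = barrels of isomerate.
Minimise 146.41x1 + 117.34x2 + 138.98x3 with:
  0.3x2 ≤ 0.4   (benzene volume)
  3.48x1 + 4.75x2 + 4.66x3 ≥ 9.18   (energy)
  x1, x2, x3 ≥ 0.
The cheapest feasible vertex uses only raffinate, isomerate; ethanol is not used. Binding constraints: benzene volume and energy.
Solving gives x2 = 1.3333, x3 = 0.61087.
Cost = 117.34·1.3333 + 138.98·0.61087 = 241.3481.

$241.35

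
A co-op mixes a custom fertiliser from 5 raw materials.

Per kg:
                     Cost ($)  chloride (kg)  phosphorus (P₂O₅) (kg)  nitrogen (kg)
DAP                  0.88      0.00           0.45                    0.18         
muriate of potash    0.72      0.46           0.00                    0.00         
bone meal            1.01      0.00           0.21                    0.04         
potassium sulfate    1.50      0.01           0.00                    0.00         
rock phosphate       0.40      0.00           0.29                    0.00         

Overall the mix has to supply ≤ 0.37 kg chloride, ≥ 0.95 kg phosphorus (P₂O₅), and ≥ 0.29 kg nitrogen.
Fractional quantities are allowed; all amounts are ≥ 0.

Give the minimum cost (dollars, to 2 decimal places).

This is a linear program. Let x1 = kg of DAP, x2 = kg of muriate of potash, x3 = kg of bone meal, x4 = kg of potassium sulfate, x5 = kg of rock phosphate.
min 0.88x1 + 0.72x2 + 1.01x3 + 1.5x4 + 0.4x5 with:
  0.46x2 + 0.01x4 ≤ 0.37   (chloride)
  0.45x1 + 0.21x3 + 0.29x5 ≥ 0.95   (phosphorus (P₂O₅))
  0.18x1 + 0.04x3 ≥ 0.29   (nitrogen)
  x1, x2, x3, x4, x5 ≥ 0.
At the optimum only DAP, rock phosphate are positive (muriate of potash, bone meal, potassium sulfate = 0). There the phosphorus (P₂O₅) and nitrogen constraints are tight.
Optimal quantities: DAP = 1.611 kg, rock phosphate = 0.7759 kg.
Objective = 0.88·1.611 + 0.4·0.7759 = 1.7280.

$1.73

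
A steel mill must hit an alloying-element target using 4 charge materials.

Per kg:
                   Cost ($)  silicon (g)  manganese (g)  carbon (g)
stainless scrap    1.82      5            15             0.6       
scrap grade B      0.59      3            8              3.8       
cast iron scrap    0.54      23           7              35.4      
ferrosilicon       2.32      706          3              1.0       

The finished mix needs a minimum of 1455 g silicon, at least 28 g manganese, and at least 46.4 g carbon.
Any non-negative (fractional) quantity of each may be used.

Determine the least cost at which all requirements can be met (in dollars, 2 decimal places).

Let x1 = kg of stainless scrap, x2 = kg of scrap grade B, x3 = kg of cast iron scrap, x4 = kg of ferrosilicon.
min 1.82x1 + 0.59x2 + 0.54x3 + 2.32x4 s.t.:
  5x1 + 3x2 + 23x3 + 706x4 ≥ 1455   (silicon)
  15x1 + 8x2 + 7x3 + 3x4 ≥ 28   (manganese)
  0.6x1 + 3.8x2 + 35.4x3 + 1x4 ≥ 46.4   (carbon)
  x1, x2, x3, x4 ≥ 0.
The cheapest feasible vertex uses only cast iron scrap, ferrosilicon; stainless scrap, scrap grade B are not used. Binding constraints: silicon and manganese.
So cast iron scrap = 3.161 kg, ferrosilicon = 1.958 kg.
Hence cost = 0.54·3.161 + 2.32·1.958 = $6.2495.

$6.25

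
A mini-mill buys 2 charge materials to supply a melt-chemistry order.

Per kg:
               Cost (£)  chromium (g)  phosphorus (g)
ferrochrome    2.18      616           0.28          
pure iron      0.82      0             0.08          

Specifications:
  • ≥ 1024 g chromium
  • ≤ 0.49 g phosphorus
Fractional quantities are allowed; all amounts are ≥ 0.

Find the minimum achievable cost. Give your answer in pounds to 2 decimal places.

£3.62

Let x1 = kg of ferrochrome, x2 = kg of pure iron.
Minimize 2.18x1 + 0.82x2 subject to:
  616x1 ≥ 1024   (chromium)
  0.28x1 + 0.08x2 ≤ 0.49   (phosphorus)
  x1, x2 ≥ 0.
At the optimum only ferrochrome is positive (pure iron = 0). Binding constraint: chromium.
So ferrochrome = 1.662 kg.
Objective = 2.18·1.662 = 3.6232.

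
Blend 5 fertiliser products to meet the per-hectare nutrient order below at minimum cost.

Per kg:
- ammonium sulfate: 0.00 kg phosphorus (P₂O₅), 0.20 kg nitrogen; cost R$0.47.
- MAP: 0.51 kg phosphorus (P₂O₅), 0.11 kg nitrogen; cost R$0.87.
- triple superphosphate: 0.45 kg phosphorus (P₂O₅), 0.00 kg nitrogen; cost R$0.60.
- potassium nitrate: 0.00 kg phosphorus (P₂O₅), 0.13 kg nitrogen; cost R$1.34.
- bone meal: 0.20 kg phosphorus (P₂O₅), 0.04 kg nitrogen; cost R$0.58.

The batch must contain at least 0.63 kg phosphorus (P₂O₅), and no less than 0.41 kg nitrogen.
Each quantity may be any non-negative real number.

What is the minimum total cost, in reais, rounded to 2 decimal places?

R$1.72

Let x1 = kg of ammonium sulfate, x2 = kg of MAP, x3 = kg of triple superphosphate, x4 = kg of potassium nitrate, x5 = kg of bone meal.
Minimize 0.47x1 + 0.87x2 + 0.6x3 + 1.34x4 + 0.58x5 s.t.:
  0.51x2 + 0.45x3 + 0.2x5 ≥ 0.63   (phosphorus (P₂O₅))
  0.2x1 + 0.11x2 + 0.13x4 + 0.04x5 ≥ 0.41   (nitrogen)
  x1, x2, x3, x4, x5 ≥ 0.
The cheapest feasible vertex uses only ammonium sulfate, MAP; triple superphosphate, potassium nitrate, bone meal are not used. The phosphorus (P₂O₅) and nitrogen requirements are met with equality.
That vertex is x1 = 1.371, x2 = 1.235.
Hence cost = 0.47·1.371 + 0.87·1.235 = R$1.7188.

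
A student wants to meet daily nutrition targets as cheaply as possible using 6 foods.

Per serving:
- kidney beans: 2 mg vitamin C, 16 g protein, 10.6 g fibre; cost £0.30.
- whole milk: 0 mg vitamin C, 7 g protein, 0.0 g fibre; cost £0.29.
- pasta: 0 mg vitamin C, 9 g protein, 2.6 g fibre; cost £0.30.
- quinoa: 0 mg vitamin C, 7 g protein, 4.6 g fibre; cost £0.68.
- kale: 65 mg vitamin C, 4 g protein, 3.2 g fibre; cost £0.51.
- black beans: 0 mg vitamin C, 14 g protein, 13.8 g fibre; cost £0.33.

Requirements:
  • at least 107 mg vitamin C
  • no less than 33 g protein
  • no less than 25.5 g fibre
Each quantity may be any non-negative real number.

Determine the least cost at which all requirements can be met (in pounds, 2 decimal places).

Treat it as an LP. Let x1 = servings of kidney beans, x2 = servings of whole milk, x3 = servings of pasta, x4 = servings of quinoa, x5 = servings of kale, x6 = servings of black beans.
Minimize 0.3x1 + 0.29x2 + 0.3x3 + 0.68x4 + 0.51x5 + 0.33x6 with:
  2x1 + 65x5 ≥ 107   (vitamin C)
  16x1 + 7x2 + 9x3 + 7x4 + 4x5 + 14x6 ≥ 33   (protein)
  10.6x1 + 2.6x3 + 4.6x4 + 3.2x5 + 13.8x6 ≥ 25.5   (fibre)
  x1, x2, x3, x4, x5, x6 ≥ 0.
The cheapest feasible vertex uses only kidney beans, kale, black beans; whole milk, pasta, quinoa are not used. There the vitamin C, protein, fibre constraints are tight.
Solving gives x1 = 1.128, x5 = 1.611, x6 = 0.608.
Cost = 0.3·1.128 + 0.51·1.611 + 0.33·0.608 = 1.3607.

£1.36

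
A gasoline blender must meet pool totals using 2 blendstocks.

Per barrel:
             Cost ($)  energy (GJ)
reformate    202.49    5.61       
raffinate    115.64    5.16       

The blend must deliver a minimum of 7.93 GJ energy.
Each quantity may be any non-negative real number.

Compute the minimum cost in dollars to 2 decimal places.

$177.72

This is a linear program. Let x1 = barrels of reformate, x2 = barrels of raffinate.
min 202.49x1 + 115.64x2 with:
  5.61x1 + 5.16x2 ≥ 7.93   (energy)
  x1, x2 ≥ 0.
The minimum-cost mix takes nothing from reformate — only raffinate. Binding constraint: energy.
Optimal quantities: raffinate = 1.5368 barrels.
Objective = 115.64·1.5368 = 177.7156.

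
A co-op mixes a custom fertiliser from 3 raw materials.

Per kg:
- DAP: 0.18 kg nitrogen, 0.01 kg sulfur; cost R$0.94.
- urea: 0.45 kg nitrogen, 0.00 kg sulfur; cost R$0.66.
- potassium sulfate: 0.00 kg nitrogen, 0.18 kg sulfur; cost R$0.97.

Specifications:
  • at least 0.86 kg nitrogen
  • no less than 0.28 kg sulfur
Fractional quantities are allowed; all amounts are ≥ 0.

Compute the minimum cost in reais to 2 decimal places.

R$2.77

Let x1 = kg of DAP, x2 = kg of urea, x3 = kg of potassium sulfate.
min 0.94x1 + 0.66x2 + 0.97x3 s.t.:
  0.18x1 + 0.45x2 ≥ 0.86   (nitrogen)
  0.01x1 + 0.18x3 ≥ 0.28   (sulfur)
  x1, x2, x3 ≥ 0.
The cheapest feasible vertex uses only urea, potassium sulfate; DAP is not used. Binding constraints: nitrogen and sulfur.
Optimal quantities: urea = 1.911 kg, potassium sulfate = 1.556 kg.
Cost = 0.66·1.911 + 0.97·1.556 = 2.7706.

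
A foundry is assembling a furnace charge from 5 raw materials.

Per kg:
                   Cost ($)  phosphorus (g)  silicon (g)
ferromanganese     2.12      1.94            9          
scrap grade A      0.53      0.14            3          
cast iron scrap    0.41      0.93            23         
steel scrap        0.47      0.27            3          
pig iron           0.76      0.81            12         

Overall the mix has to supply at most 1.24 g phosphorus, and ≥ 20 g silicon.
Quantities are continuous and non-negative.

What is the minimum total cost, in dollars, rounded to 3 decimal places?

Let x1 = kg of ferromanganese, x2 = kg of scrap grade A, x3 = kg of cast iron scrap, x4 = kg of steel scrap, x5 = kg of pig iron.
min 2.12x1 + 0.53x2 + 0.41x3 + 0.47x4 + 0.76x5 s.t.:
  1.94x1 + 0.14x2 + 0.93x3 + 0.27x4 + 0.81x5 ≤ 1.24   (phosphorus)
  9x1 + 3x2 + 23x3 + 3x4 + 12x5 ≥ 20   (silicon)
  x1, x2, x3, x4, x5 ≥ 0.
The optimal basis is {cast iron scrap}; ferromanganese, scrap grade A, steel scrap, pig iron drop out. The silicon requirement is met with equality.
Optimal quantities: cast iron scrap = 0.8696 kg.
Objective = 0.41·0.8696 = 0.35654.

$0.357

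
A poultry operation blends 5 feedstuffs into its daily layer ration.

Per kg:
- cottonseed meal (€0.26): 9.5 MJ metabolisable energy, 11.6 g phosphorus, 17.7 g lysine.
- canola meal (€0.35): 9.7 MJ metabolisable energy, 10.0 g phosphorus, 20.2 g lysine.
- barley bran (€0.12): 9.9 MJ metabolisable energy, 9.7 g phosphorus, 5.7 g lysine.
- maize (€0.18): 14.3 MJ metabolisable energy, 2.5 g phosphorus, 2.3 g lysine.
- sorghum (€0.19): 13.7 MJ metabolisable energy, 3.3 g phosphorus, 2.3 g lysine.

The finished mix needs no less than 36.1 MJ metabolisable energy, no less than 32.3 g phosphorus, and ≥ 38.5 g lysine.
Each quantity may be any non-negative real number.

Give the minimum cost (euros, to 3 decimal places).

Let x1 = kg of cottonseed meal, x2 = kg of canola meal, x3 = kg of barley bran, x4 = kg of maize, x5 = kg of sorghum.
min 0.26x1 + 0.35x2 + 0.12x3 + 0.18x4 + 0.19x5 subject to:
  9.5x1 + 9.7x2 + 9.9x3 + 14.3x4 + 13.7x5 ≥ 36.1   (metabolisable energy)
  11.6x1 + 10x2 + 9.7x3 + 2.5x4 + 3.3x5 ≥ 32.3   (phosphorus)
  17.7x1 + 20.2x2 + 5.7x3 + 2.3x4 + 2.3x5 ≥ 38.5   (lysine)
  x1, x2, x3, x4, x5 ≥ 0.
The minimum-cost mix takes nothing from canola meal, maize, sorghum — only cottonseed meal, barley bran. There the metabolisable energy and lysine constraints are tight.
So cottonseed meal = 1.448 kg, barley bran = 2.257 kg.
Cost = 0.26·1.448 + 0.12·2.257 = 0.64732.

€0.647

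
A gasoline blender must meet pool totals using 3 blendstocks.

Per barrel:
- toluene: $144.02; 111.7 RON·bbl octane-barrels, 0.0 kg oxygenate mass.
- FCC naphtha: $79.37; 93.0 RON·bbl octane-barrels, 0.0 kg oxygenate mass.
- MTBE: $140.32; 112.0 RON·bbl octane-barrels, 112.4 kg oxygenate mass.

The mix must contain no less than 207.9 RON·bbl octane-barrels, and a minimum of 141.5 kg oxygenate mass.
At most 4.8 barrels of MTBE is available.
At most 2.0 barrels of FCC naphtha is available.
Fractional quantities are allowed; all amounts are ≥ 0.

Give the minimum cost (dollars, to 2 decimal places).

$233.75

Let x1 = barrels of toluene, x2 = barrels of FCC naphtha, x3 = barrels of MTBE.
Minimize 144.02x1 + 79.37x2 + 140.32x3 with:
  111.7x1 + 93x2 + 112x3 ≥ 207.9   (octane-barrels)
  112.4x3 ≥ 141.5   (oxygenate mass)
  x3 ≤ 4.8
  x2 ≤ 2
  x1, x2, x3 ≥ 0.
At the optimum only FCC naphtha, MTBE are positive (toluene = 0). The octane-barrels and oxygenate mass requirements are met with equality.
That vertex is x2 = 0.71939, x3 = 1.2589.
Total cost: 79.37·0.71939 + 140.32·1.2589 = 233.7468.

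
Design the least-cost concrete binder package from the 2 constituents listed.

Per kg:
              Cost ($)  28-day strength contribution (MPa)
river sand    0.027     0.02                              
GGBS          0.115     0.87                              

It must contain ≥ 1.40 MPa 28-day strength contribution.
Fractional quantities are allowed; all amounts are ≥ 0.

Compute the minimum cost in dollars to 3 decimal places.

$0.185

Let x1 = kg of river sand, x2 = kg of GGBS.
min 0.027x1 + 0.115x2 with:
  0.02x1 + 0.87x2 ≥ 1.4   (28-day strength contribution)
  x1, x2 ≥ 0.
At the optimum only GGBS is positive (river sand = 0). The 28-day strength contribution requirement is met with equality.
So GGBS = 1.609 kg.
Objective = 0.115·1.609 = 0.18504.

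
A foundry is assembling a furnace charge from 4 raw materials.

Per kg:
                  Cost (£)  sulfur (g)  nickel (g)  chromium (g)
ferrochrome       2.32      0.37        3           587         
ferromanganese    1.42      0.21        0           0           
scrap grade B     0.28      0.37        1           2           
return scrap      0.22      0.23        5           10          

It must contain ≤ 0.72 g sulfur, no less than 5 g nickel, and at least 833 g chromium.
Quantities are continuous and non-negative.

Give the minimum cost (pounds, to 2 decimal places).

Let x1 = kg of ferrochrome, x2 = kg of ferromanganese, x3 = kg of scrap grade B, x4 = kg of return scrap.
min 2.32x1 + 1.42x2 + 0.28x3 + 0.22x4 with:
  0.37x1 + 0.21x2 + 0.37x3 + 0.23x4 ≤ 0.72   (sulfur)
  3x1 + 1x3 + 5x4 ≥ 5   (nickel)
  587x1 + 2x3 + 10x4 ≥ 833   (chromium)
  x1, x2, x3, x4 ≥ 0.
The cheapest feasible vertex uses only ferrochrome, return scrap; ferromanganese, scrap grade B are not used. Binding constraints: nickel and chromium.
So ferrochrome = 1.417 kg, return scrap = 0.1501 kg.
Cost = 2.32·1.417 + 0.22·0.1501 = 3.3205.

£3.32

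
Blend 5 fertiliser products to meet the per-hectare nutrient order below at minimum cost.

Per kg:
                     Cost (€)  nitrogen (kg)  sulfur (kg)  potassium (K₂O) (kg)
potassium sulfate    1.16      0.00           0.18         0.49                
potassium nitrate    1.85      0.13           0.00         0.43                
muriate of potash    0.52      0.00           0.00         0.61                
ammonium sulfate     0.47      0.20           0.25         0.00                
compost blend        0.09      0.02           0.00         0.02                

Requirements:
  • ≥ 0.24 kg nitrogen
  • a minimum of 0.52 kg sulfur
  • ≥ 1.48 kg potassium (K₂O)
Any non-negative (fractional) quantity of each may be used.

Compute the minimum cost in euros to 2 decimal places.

€2.24

Let x1 = kg of potassium sulfate, x2 = kg of potassium nitrate, x3 = kg of muriate of potash, x4 = kg of ammonium sulfate, x5 = kg of compost blend.
min 1.16x1 + 1.85x2 + 0.52x3 + 0.47x4 + 0.09x5 with:
  0.13x2 + 0.2x4 + 0.02x5 ≥ 0.24   (nitrogen)
  0.18x1 + 0.25x4 ≥ 0.52   (sulfur)
  0.49x1 + 0.43x2 + 0.61x3 + 0.02x5 ≥ 1.48   (potassium (K₂O))
  x1, x2, x3, x4, x5 ≥ 0.
The cheapest feasible vertex uses only muriate of potash, ammonium sulfate; potassium sulfate, potassium nitrate, compost blend are not used. There the sulfur and potassium (K₂O) constraints are tight.
So muriate of potash = 2.426 kg, ammonium sulfate = 2.08 kg.
Total cost: 0.52·2.426 + 0.47·2.08 = 2.2391.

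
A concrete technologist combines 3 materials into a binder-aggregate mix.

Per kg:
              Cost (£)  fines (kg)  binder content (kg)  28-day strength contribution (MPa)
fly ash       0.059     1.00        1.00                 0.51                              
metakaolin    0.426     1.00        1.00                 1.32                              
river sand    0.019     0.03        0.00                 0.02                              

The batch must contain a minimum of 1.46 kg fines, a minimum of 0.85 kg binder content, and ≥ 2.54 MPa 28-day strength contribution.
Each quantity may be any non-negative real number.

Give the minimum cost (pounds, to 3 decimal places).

£0.294

Treat it as an LP. Let x1 = kg of fly ash, x2 = kg of metakaolin, x3 = kg of river sand.
Minimise 0.059x1 + 0.426x2 + 0.019x3 with:
  1x1 + 1x2 + 0.03x3 ≥ 1.46   (fines)
  1x1 + 1x2 ≥ 0.85   (binder content)
  0.51x1 + 1.32x2 + 0.02x3 ≥ 2.54   (28-day strength contribution)
  x1, x2, x3 ≥ 0.
The optimal basis is {fly ash}; metakaolin, river sand drop out. There the 28-day strength contribution constraint is tight.
Optimal quantities: fly ash = 4.98 kg.
Objective = 0.059·4.98 = 0.29382.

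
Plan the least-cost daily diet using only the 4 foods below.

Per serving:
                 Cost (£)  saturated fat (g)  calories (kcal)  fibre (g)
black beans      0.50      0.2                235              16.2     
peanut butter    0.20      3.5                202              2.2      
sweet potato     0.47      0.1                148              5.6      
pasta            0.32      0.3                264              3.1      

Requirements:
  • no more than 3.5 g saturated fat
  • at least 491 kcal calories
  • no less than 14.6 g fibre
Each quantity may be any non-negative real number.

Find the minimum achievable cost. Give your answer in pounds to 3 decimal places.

£0.698

Let x1 = servings of black beans, x2 = servings of peanut butter, x3 = servings of sweet potato, x4 = servings of pasta.
Minimise 0.5x1 + 0.2x2 + 0.47x3 + 0.32x4 s.t.:
  0.2x1 + 3.5x2 + 0.1x3 + 0.3x4 ≤ 3.5   (saturated fat)
  235x1 + 202x2 + 148x3 + 264x4 ≥ 491   (calories)
  16.2x1 + 2.2x2 + 5.6x3 + 3.1x4 ≥ 14.6   (fibre)
  x1, x2, x3, x4 ≥ 0.
At the optimum only black beans, peanut butter, pasta are positive (sweet potato = 0). There the saturated fat, calories, fibre constraints are tight.
Optimal quantities: black beans = 0.669 servings, peanut butter = 0.9133 servings, pasta = 0.5655 servings.
Total cost: 0.5·0.669 + 0.2·0.9133 + 0.32·0.5655 = 0.69812.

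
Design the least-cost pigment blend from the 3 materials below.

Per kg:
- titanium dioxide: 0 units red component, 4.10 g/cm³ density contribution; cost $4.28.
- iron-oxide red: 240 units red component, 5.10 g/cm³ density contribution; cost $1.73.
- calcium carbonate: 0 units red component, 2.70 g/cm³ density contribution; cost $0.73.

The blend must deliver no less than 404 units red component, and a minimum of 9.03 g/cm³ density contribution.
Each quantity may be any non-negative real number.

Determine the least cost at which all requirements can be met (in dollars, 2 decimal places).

$3.03

This is a linear program. Let x1 = kg of titanium dioxide, x2 = kg of iron-oxide red, x3 = kg of calcium carbonate.
min 4.28x1 + 1.73x2 + 0.73x3 subject to:
  240x2 ≥ 404   (red component)
  4.1x1 + 5.1x2 + 2.7x3 ≥ 9.03   (density contribution)
  x1, x2, x3 ≥ 0.
The optimal basis is {iron-oxide red, calcium carbonate}; titanium dioxide drops out. Binding constraints: red component and density contribution.
That vertex is x2 = 1.683, x3 = 0.1648.
Total cost: 1.73·1.683 + 0.73·0.1648 = 3.0319.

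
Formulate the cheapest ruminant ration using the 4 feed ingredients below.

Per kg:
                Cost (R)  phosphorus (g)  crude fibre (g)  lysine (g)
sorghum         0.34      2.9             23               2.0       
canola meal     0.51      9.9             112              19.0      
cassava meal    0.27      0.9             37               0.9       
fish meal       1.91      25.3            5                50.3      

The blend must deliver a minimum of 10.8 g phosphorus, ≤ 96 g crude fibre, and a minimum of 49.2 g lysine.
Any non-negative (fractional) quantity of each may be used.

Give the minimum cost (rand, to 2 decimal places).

R1.69

Let x1 = kg of sorghum, x2 = kg of canola meal, x3 = kg of cassava meal, x4 = kg of fish meal.
Minimise 0.34x1 + 0.51x2 + 0.27x3 + 1.91x4 s.t.:
  2.9x1 + 9.9x2 + 0.9x3 + 25.3x4 ≥ 10.8   (phosphorus)
  23x1 + 112x2 + 37x3 + 5x4 ≤ 96   (crude fibre)
  2x1 + 19x2 + 0.9x3 + 50.3x4 ≥ 49.2   (lysine)
  x1, x2, x3, x4 ≥ 0.
At the optimum only canola meal, fish meal are positive (sorghum, cassava meal = 0). There the crude fibre and lysine constraints are tight.
Optimal quantities: canola meal = 0.8274 kg, fish meal = 0.6656 kg.
Hence cost = 0.51·0.8274 + 1.91·0.6656 = R1.6933.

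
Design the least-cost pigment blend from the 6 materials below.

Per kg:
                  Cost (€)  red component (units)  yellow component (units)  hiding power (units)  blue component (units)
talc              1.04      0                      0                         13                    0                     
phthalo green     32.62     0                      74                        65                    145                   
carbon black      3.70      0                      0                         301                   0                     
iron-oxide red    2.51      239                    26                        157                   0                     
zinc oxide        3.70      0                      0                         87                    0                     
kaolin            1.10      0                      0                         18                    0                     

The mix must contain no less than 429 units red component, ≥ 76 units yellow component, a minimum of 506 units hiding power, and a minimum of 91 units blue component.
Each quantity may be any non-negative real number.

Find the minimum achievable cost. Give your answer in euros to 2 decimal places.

€27.23

Set it up as a linear program. Let x1 = kg of talc, x2 = kg of phthalo green, x3 = kg of carbon black, x4 = kg of iron-oxide red, x5 = kg of zinc oxide, x6 = kg of kaolin.
Minimise 1.04x1 + 32.62x2 + 3.7x3 + 2.51x4 + 3.7x5 + 1.1x6 subject to:
  239x4 ≥ 429   (red component)
  74x2 + 26x4 ≥ 76   (yellow component)
  13x1 + 65x2 + 301x3 + 157x4 + 87x5 + 18x6 ≥ 506   (hiding power)
  145x2 ≥ 91   (blue component)
  x1, x2, x3, x4, x5, x6 ≥ 0.
The optimal basis is {phthalo green, carbon black, iron-oxide red}; talc, zinc oxide, kaolin drop out. There the red component, hiding power, blue component constraints are tight.
That vertex is x2 = 0.6276, x3 = 0.6093, x4 = 1.795.
Objective = 32.62·0.6276 + 3.7·0.6093 + 2.51·1.795 = 27.2322.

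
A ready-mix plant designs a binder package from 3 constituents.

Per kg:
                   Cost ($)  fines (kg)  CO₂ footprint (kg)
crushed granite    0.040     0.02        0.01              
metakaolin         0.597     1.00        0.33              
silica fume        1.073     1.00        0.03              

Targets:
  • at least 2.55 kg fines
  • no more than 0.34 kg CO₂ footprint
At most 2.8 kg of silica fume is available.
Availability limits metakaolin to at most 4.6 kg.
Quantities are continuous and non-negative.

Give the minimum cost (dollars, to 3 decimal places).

Treat it as an LP. Let x1 = kg of crushed granite, x2 = kg of metakaolin, x3 = kg of silica fume.
Minimize 0.04x1 + 0.597x2 + 1.073x3 with:
  0.02x1 + 1x2 + 1x3 ≥ 2.55   (fines)
  0.01x1 + 0.33x2 + 0.03x3 ≤ 0.34   (CO₂ footprint)
  x3 ≤ 2.8
  x2 ≤ 4.6
  x1, x2, x3 ≥ 0.
At the optimum only metakaolin, silica fume are positive (crushed granite = 0). There the fines and CO₂ footprint constraints are tight.
That vertex is x2 = 0.8783, x3 = 1.672.
Hence cost = 0.597·0.8783 + 1.073·1.672 = $2.31840.

$2.318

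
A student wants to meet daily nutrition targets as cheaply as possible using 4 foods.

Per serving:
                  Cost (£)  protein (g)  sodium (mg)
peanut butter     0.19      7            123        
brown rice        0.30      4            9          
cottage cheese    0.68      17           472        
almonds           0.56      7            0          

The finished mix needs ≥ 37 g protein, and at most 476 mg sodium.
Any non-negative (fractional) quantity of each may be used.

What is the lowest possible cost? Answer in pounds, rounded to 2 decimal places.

£1.53

Set it up as a linear program. Let x1 = servings of peanut butter, x2 = servings of brown rice, x3 = servings of cottage cheese, x4 = servings of almonds.
Minimize 0.19x1 + 0.3x2 + 0.68x3 + 0.56x4 with:
  7x1 + 4x2 + 17x3 + 7x4 ≥ 37   (protein)
  123x1 + 9x2 + 472x3 ≤ 476   (sodium)
  x1, x2, x3, x4 ≥ 0.
At the optimum only peanut butter, almonds are positive (brown rice, cottage cheese = 0). The protein and sodium requirements are met with equality.
So peanut butter = 3.87 servings, almonds = 1.416 servings.
Total cost: 0.19·3.87 + 0.56·1.416 = 1.5283.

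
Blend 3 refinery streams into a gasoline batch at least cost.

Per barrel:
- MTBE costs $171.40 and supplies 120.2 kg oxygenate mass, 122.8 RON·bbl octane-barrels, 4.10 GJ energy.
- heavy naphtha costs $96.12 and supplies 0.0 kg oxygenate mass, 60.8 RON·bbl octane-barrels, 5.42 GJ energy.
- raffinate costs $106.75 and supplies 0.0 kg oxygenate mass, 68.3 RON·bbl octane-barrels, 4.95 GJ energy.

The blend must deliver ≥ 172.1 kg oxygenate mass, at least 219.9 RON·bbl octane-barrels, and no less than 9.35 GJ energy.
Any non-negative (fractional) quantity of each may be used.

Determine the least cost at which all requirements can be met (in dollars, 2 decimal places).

$313.60

Let x1 = barrels of MTBE, x2 = barrels of heavy naphtha, x3 = barrels of raffinate.
Minimise 171.4x1 + 96.12x2 + 106.75x3 with:
  120.2x1 ≥ 172.1   (oxygenate mass)
  122.8x1 + 60.8x2 + 68.3x3 ≥ 219.9   (octane-barrels)
  4.1x1 + 5.42x2 + 4.95x3 ≥ 9.35   (energy)
  x1, x2, x3 ≥ 0.
The cheapest feasible vertex uses only MTBE, heavy naphtha; raffinate is not used. The octane-barrels and energy requirements are met with equality.
So MTBE = 1.49744 barrels, heavy naphtha = 0.592343 barrels.
Objective = 171.4·1.49744 + 96.12·0.592343 = 313.5972.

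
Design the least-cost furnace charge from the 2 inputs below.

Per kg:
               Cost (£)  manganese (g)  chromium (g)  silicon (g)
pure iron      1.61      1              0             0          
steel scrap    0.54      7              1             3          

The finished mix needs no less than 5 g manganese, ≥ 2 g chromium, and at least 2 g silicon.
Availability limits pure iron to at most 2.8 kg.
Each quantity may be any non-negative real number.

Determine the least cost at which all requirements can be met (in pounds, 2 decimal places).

£1.08

Set it up as a linear program. Let x1 = kg of pure iron, x2 = kg of steel scrap.
Minimize 1.61x1 + 0.54x2 subject to:
  1x1 + 7x2 ≥ 5   (manganese)
  1x2 ≥ 2   (chromium)
  3x2 ≥ 2   (silicon)
  x1 ≤ 2.8
  x1, x2 ≥ 0.
The optimal basis is {steel scrap}; pure iron drops out. There the chromium constraint is tight.
So steel scrap = 2 kg.
Cost = 0.54·2 = 1.0800.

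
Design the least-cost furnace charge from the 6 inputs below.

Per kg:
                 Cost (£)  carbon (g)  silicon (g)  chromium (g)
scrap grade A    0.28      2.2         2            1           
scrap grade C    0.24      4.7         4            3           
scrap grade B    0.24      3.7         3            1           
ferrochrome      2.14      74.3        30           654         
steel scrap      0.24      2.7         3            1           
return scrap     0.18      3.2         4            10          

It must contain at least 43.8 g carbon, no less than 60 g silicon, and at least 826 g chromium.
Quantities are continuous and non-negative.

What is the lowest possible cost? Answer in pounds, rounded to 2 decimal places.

Let x1 = kg of scrap grade A, x2 = kg of scrap grade C, x3 = kg of scrap grade B, x4 = kg of ferrochrome, x5 = kg of steel scrap, x6 = kg of return scrap.
min 0.28x1 + 0.24x2 + 0.24x3 + 2.14x4 + 0.24x5 + 0.18x6 with:
  2.2x1 + 4.7x2 + 3.7x3 + 74.3x4 + 2.7x5 + 3.2x6 ≥ 43.8   (carbon)
  2x1 + 4x2 + 3x3 + 30x4 + 3x5 + 4x6 ≥ 60   (silicon)
  1x1 + 3x2 + 1x3 + 654x4 + 1x5 + 10x6 ≥ 826   (chromium)
  x1, x2, x3, x4, x5, x6 ≥ 0.
The minimum-cost mix takes nothing from scrap grade A, scrap grade C, scrap grade B, steel scrap — only ferrochrome, return scrap. There the silicon and chromium constraints are tight.
So ferrochrome = 1.168 kg, return scrap = 6.244 kg.
Objective = 2.14·1.168 + 0.18·6.244 = 3.6234.

£3.62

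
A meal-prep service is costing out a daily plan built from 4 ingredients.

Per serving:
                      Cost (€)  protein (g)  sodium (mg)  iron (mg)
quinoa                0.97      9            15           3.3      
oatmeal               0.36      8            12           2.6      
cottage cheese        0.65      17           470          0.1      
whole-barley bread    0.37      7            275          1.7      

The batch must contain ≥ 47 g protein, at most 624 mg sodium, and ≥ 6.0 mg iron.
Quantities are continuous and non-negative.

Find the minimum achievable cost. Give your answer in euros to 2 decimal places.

€1.97

Treat it as an LP. Let x1 = servings of quinoa, x2 = servings of oatmeal, x3 = servings of cottage cheese, x4 = servings of whole-barley bread.
Minimize 0.97x1 + 0.36x2 + 0.65x3 + 0.37x4 s.t.:
  9x1 + 8x2 + 17x3 + 7x4 ≥ 47   (protein)
  15x1 + 12x2 + 470x3 + 275x4 ≤ 624   (sodium)
  3.3x1 + 2.6x2 + 0.1x3 + 1.7x4 ≥ 6   (iron)
  x1, x2, x3, x4 ≥ 0.
The optimal basis is {oatmeal, cottage cheese}; quinoa, whole-barley bread drop out. The protein and sodium requirements are met with equality.
So oatmeal = 3.229 servings, cottage cheese = 1.245 servings.
Objective = 0.36·3.229 + 0.65·1.245 = 1.9717.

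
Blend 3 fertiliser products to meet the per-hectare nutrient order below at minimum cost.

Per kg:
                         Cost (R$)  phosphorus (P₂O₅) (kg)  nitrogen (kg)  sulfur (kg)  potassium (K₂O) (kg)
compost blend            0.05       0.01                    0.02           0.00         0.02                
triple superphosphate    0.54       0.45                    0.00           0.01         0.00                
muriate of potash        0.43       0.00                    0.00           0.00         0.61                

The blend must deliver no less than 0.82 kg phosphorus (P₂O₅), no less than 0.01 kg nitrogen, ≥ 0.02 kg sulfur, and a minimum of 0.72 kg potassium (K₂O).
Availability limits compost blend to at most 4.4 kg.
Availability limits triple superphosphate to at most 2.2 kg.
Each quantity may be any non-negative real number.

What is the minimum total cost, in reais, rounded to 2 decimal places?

R$1.61

This is a linear program. Let x1 = kg of compost blend, x2 = kg of triple superphosphate, x3 = kg of muriate of potash.
min 0.05x1 + 0.54x2 + 0.43x3 subject to:
  0.01x1 + 0.45x2 ≥ 0.82   (phosphorus (P₂O₅))
  0.02x1 ≥ 0.01   (nitrogen)
  0.01x2 ≥ 0.02   (sulfur)
  0.02x1 + 0.61x3 ≥ 0.72   (potassium (K₂O))
  x1 ≤ 4.4
  x2 ≤ 2.2
  x1, x2, x3 ≥ 0.
All 3 inputs are positive at the optimum. The nitrogen, sulfur, potassium (K₂O) requirements are met with equality.
That vertex is x1 = 0.5, x2 = 2, x3 = 1.164.
Total cost: 0.05·0.5 + 0.54·2 + 0.43·1.164 = 1.6055.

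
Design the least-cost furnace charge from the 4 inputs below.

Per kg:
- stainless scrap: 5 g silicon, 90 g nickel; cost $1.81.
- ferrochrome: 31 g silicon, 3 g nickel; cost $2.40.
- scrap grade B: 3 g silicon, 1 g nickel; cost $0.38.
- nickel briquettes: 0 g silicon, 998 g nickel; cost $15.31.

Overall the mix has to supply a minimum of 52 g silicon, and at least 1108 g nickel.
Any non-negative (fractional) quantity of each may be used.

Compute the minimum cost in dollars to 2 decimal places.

$20.95

Treat it as an LP. Let x1 = kg of stainless scrap, x2 = kg of ferrochrome, x3 = kg of scrap grade B, x4 = kg of nickel briquettes.
Minimise 1.81x1 + 2.4x2 + 0.38x3 + 15.31x4 with:
  5x1 + 31x2 + 3x3 ≥ 52   (silicon)
  90x1 + 3x2 + 1x3 + 998x4 ≥ 1108   (nickel)
  x1, x2, x3, x4 ≥ 0.
At the optimum only ferrochrome, nickel briquettes are positive (stainless scrap, scrap grade B = 0). The silicon and nickel requirements are met with equality.
Optimal quantities: ferrochrome = 1.6774 kg, nickel briquettes = 1.1052 kg.
Hence cost = 2.4·1.6774 + 15.31·1.1052 = $20.9464.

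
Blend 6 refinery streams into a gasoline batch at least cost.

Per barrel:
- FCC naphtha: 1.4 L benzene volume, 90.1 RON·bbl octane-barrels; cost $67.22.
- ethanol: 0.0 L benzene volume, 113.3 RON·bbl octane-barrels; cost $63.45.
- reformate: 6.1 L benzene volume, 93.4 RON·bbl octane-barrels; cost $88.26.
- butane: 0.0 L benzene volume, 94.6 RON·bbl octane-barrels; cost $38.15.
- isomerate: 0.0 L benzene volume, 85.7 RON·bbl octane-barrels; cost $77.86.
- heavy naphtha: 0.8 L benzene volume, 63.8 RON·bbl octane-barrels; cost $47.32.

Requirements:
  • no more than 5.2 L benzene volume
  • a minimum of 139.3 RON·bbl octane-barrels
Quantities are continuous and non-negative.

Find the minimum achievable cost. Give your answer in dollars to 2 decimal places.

$56.18

Let x1 = barrels of FCC naphtha, x2 = barrels of ethanol, x3 = barrels of reformate, x4 = barrels of butane, x5 = barrels of isomerate, x6 = barrels of heavy naphtha.
Minimize 67.22x1 + 63.45x2 + 88.26x3 + 38.15x4 + 77.86x5 + 47.32x6 with:
  1.4x1 + 6.1x3 + 0.8x6 ≤ 5.2   (benzene volume)
  90.1x1 + 113.3x2 + 93.4x3 + 94.6x4 + 85.7x5 + 63.8x6 ≥ 139.3   (octane-barrels)
  x1, x2, x3, x4, x5, x6 ≥ 0.
The minimum-cost mix takes nothing from FCC naphtha, ethanol, reformate, isomerate, heavy naphtha — only butane. Binding constraint: octane-barrels.
Optimal quantities: butane = 1.4725 barrels.
Hence cost = 38.15·1.4725 = $56.1759.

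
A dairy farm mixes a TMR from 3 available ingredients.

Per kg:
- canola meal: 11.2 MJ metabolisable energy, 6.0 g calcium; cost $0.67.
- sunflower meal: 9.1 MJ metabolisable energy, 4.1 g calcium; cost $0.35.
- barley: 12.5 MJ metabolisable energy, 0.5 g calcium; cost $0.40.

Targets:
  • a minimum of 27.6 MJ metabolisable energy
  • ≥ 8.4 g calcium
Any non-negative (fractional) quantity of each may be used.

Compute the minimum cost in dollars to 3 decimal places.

Let x1 = kg of canola meal, x2 = kg of sunflower meal, x3 = kg of barley.
min 0.67x1 + 0.35x2 + 0.4x3 subject to:
  11.2x1 + 9.1x2 + 12.5x3 ≥ 27.6   (metabolisable energy)
  6x1 + 4.1x2 + 0.5x3 ≥ 8.4   (calcium)
  x1, x2, x3 ≥ 0.
The minimum-cost mix takes nothing from canola meal — only sunflower meal, barley. The metabolisable energy and calcium requirements are met with equality.
That vertex is x2 = 1.953, x3 = 0.7863.
Hence cost = 0.35·1.953 + 0.4·0.7863 = $0.99807.

$0.998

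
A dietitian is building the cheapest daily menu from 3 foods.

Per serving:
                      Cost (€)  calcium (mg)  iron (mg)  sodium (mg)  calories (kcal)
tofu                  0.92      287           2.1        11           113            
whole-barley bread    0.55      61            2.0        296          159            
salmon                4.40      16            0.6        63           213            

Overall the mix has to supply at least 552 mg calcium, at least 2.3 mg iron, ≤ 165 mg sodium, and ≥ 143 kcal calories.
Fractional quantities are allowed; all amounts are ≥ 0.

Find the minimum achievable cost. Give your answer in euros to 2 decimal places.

€1.77

Let x1 = servings of tofu, x2 = servings of whole-barley bread, x3 = servings of salmon.
Minimise 0.92x1 + 0.55x2 + 4.4x3 s.t.:
  287x1 + 61x2 + 16x3 ≥ 552   (calcium)
  2.1x1 + 2x2 + 0.6x3 ≥ 2.3   (iron)
  11x1 + 296x2 + 63x3 ≤ 165   (sodium)
  113x1 + 159x2 + 213x3 ≥ 143   (calories)
  x1, x2, x3 ≥ 0.
The optimal basis is {tofu}; whole-barley bread, salmon drop out. The calcium requirement is met with equality.
So tofu = 1.923 servings.
Hence cost = 0.92·1.923 = €1.7692.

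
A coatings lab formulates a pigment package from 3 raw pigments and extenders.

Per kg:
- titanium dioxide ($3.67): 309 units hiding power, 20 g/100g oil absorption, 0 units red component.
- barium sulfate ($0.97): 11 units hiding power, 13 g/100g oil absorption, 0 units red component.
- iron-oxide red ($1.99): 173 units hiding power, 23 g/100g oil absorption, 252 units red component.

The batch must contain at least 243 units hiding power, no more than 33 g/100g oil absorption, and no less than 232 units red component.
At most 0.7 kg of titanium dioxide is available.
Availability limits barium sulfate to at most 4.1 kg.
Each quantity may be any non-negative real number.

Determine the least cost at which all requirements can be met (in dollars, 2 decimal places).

$2.80

Set it up as a linear program. Let x1 = kg of titanium dioxide, x2 = kg of barium sulfate, x3 = kg of iron-oxide red.
min 3.67x1 + 0.97x2 + 1.99x3 s.t.:
  309x1 + 11x2 + 173x3 ≥ 243   (hiding power)
  20x1 + 13x2 + 23x3 ≤ 33   (oil absorption)
  252x3 ≥ 232   (red component)
  x1 ≤ 0.7
  x2 ≤ 4.1
  x1, x2, x3 ≥ 0.
The cheapest feasible vertex uses only iron-oxide red; titanium dioxide, barium sulfate are not used. Binding constraint: hiding power.
So iron-oxide red = 1.405 kg.
Hence cost = 1.99·1.405 = $2.7960.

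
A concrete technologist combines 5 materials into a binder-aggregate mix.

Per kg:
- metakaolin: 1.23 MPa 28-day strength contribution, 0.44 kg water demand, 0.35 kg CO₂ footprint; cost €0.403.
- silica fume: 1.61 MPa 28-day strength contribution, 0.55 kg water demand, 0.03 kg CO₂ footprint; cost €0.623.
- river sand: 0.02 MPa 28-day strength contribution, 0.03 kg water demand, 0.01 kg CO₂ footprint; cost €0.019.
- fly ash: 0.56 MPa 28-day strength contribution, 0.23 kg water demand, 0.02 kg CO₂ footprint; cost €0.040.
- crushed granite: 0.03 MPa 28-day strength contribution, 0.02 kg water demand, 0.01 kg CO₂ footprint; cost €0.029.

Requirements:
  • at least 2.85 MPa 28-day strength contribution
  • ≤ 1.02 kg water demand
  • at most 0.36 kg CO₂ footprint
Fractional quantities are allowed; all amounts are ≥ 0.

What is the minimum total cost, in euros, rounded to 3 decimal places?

Let x1 = kg of metakaolin, x2 = kg of silica fume, x3 = kg of river sand, x4 = kg of fly ash, x5 = kg of crushed granite.
Minimise 0.403x1 + 0.623x2 + 0.019x3 + 0.04x4 + 0.029x5 with:
  1.23x1 + 1.61x2 + 0.02x3 + 0.56x4 + 0.03x5 ≥ 2.85   (28-day strength contribution)
  0.44x1 + 0.55x2 + 0.03x3 + 0.23x4 + 0.02x5 ≤ 1.02   (water demand)
  0.35x1 + 0.03x2 + 0.01x3 + 0.02x4 + 0.01x5 ≤ 0.36   (CO₂ footprint)
  x1, x2, x3, x4, x5 ≥ 0.
The optimal basis is {silica fume, fly ash}; metakaolin, river sand, crushed granite drop out. The 28-day strength contribution and water demand requirements are met with equality.
Solving gives x2 = 1.353, x4 = 1.199.
Objective = 0.623·1.353 + 0.04·1.199 = 0.89088.

€0.891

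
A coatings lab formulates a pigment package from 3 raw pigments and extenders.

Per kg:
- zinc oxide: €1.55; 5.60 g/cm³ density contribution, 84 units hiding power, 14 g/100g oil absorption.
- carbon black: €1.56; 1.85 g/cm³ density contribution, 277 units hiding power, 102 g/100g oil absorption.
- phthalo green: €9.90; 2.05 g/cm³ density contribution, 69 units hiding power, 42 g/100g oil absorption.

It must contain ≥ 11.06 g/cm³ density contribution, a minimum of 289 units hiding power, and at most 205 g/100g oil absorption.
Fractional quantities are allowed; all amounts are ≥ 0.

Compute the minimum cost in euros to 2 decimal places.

€3.58

Let x1 = kg of zinc oxide, x2 = kg of carbon black, x3 = kg of phthalo green.
Minimise 1.55x1 + 1.56x2 + 9.9x3 with:
  5.6x1 + 1.85x2 + 2.05x3 ≥ 11.06   (density contribution)
  84x1 + 277x2 + 69x3 ≥ 289   (hiding power)
  14x1 + 102x2 + 42x3 ≤ 205   (oil absorption)
  x1, x2, x3 ≥ 0.
The minimum-cost mix takes nothing from phthalo green — only zinc oxide, carbon black. The density contribution and hiding power requirements are met with equality.
So zinc oxide = 1.812 kg, carbon black = 0.4939 kg.
Objective = 1.55·1.812 + 1.56·0.4939 = 3.5791.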